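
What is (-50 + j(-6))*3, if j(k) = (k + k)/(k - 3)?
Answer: -146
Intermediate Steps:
j(k) = 2*k/(-3 + k) (j(k) = (2*k)/(-3 + k) = 2*k/(-3 + k))
(-50 + j(-6))*3 = (-50 + 2*(-6)/(-3 - 6))*3 = (-50 + 2*(-6)/(-9))*3 = (-50 + 2*(-6)*(-1/9))*3 = (-50 + 4/3)*3 = -146/3*3 = -146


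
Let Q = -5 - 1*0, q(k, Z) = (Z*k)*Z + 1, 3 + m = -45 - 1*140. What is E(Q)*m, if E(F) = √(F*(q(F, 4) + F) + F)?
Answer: -188*√415 ≈ -3829.9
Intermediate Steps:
m = -188 (m = -3 + (-45 - 1*140) = -3 + (-45 - 140) = -3 - 185 = -188)
q(k, Z) = 1 + k*Z² (q(k, Z) = k*Z² + 1 = 1 + k*Z²)
Q = -5 (Q = -5 + 0 = -5)
E(F) = √(F + F*(1 + 17*F)) (E(F) = √(F*((1 + F*4²) + F) + F) = √(F*((1 + F*16) + F) + F) = √(F*((1 + 16*F) + F) + F) = √(F*(1 + 17*F) + F) = √(F + F*(1 + 17*F)))
E(Q)*m = √(-5*(2 + 17*(-5)))*(-188) = √(-5*(2 - 85))*(-188) = √(-5*(-83))*(-188) = √415*(-188) = -188*√415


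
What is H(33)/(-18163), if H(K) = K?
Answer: -33/18163 ≈ -0.0018169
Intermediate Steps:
H(33)/(-18163) = 33/(-18163) = 33*(-1/18163) = -33/18163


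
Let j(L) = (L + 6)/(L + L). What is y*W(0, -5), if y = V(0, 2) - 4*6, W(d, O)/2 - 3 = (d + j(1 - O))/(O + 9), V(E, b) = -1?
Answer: -325/2 ≈ -162.50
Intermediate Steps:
j(L) = (6 + L)/(2*L) (j(L) = (6 + L)/((2*L)) = (6 + L)*(1/(2*L)) = (6 + L)/(2*L))
W(d, O) = 6 + 2*(d + (7 - O)/(2*(1 - O)))/(9 + O) (W(d, O) = 6 + 2*((d + (6 + (1 - O))/(2*(1 - O)))/(O + 9)) = 6 + 2*((d + (7 - O)/(2*(1 - O)))/(9 + O)) = 6 + 2*(d + (7 - O)/(2*(1 - O)))/(9 + O))
y = -25 (y = -1 - 4*6 = -1 - 24 = -25)
y*W(0, -5) = -25*(-7 - 5 + 2*(-1 - 5)*(27 + 0 + 3*(-5)))/((-1 - 5)*(9 - 5)) = -25*(-7 - 5 + 2*(-6)*(27 + 0 - 15))/((-6)*4) = -(-25)*(-7 - 5 + 2*(-6)*12)/(6*4) = -(-25)*(-7 - 5 - 144)/(6*4) = -(-25)*(-156)/(6*4) = -25*13/2 = -325/2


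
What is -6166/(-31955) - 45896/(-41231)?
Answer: 1720837026/1317536605 ≈ 1.3061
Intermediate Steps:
-6166/(-31955) - 45896/(-41231) = -6166*(-1/31955) - 45896*(-1/41231) = 6166/31955 + 45896/41231 = 1720837026/1317536605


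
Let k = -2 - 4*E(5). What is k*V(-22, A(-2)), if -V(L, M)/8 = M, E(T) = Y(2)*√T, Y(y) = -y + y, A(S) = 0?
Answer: 0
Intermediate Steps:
Y(y) = 0
E(T) = 0 (E(T) = 0*√T = 0)
V(L, M) = -8*M
k = -2 (k = -2 - 4*0 = -2 + 0 = -2)
k*V(-22, A(-2)) = -(-16)*0 = -2*0 = 0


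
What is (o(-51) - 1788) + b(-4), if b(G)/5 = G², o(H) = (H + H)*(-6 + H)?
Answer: 4106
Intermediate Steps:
o(H) = 2*H*(-6 + H) (o(H) = (2*H)*(-6 + H) = 2*H*(-6 + H))
b(G) = 5*G²
(o(-51) - 1788) + b(-4) = (2*(-51)*(-6 - 51) - 1788) + 5*(-4)² = (2*(-51)*(-57) - 1788) + 5*16 = (5814 - 1788) + 80 = 4026 + 80 = 4106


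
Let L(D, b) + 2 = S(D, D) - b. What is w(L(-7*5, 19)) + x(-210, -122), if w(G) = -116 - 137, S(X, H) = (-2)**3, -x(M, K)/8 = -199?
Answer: 1339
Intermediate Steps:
x(M, K) = 1592 (x(M, K) = -8*(-199) = 1592)
S(X, H) = -8
L(D, b) = -10 - b (L(D, b) = -2 + (-8 - b) = -10 - b)
w(G) = -253
w(L(-7*5, 19)) + x(-210, -122) = -253 + 1592 = 1339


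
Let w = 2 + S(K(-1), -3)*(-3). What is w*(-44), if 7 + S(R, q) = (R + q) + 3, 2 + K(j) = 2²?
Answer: -748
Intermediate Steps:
K(j) = 2 (K(j) = -2 + 2² = -2 + 4 = 2)
S(R, q) = -4 + R + q (S(R, q) = -7 + ((R + q) + 3) = -7 + (3 + R + q) = -4 + R + q)
w = 17 (w = 2 + (-4 + 2 - 3)*(-3) = 2 - 5*(-3) = 2 + 15 = 17)
w*(-44) = 17*(-44) = -748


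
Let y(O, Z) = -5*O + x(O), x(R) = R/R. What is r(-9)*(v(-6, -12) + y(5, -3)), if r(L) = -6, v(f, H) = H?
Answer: 216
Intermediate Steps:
x(R) = 1
y(O, Z) = 1 - 5*O (y(O, Z) = -5*O + 1 = 1 - 5*O)
r(-9)*(v(-6, -12) + y(5, -3)) = -6*(-12 + (1 - 5*5)) = -6*(-12 + (1 - 25)) = -6*(-12 - 24) = -6*(-36) = 216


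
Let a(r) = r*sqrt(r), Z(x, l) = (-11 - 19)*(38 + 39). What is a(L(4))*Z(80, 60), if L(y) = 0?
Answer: 0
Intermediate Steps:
Z(x, l) = -2310 (Z(x, l) = -30*77 = -2310)
a(r) = r**(3/2)
a(L(4))*Z(80, 60) = 0**(3/2)*(-2310) = 0*(-2310) = 0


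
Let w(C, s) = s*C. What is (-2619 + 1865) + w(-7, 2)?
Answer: -768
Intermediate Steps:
w(C, s) = C*s
(-2619 + 1865) + w(-7, 2) = (-2619 + 1865) - 7*2 = -754 - 14 = -768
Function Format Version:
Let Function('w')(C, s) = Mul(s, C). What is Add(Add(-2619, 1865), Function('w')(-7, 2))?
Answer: -768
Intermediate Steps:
Function('w')(C, s) = Mul(C, s)
Add(Add(-2619, 1865), Function('w')(-7, 2)) = Add(Add(-2619, 1865), Mul(-7, 2)) = Add(-754, -14) = -768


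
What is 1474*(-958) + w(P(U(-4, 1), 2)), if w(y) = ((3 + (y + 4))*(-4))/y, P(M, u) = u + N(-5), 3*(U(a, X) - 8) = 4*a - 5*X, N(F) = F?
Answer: -4236260/3 ≈ -1.4121e+6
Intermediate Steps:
U(a, X) = 8 - 5*X/3 + 4*a/3 (U(a, X) = 8 + (4*a - 5*X)/3 = 8 + (-5*X + 4*a)/3 = 8 + (-5*X/3 + 4*a/3) = 8 - 5*X/3 + 4*a/3)
P(M, u) = -5 + u (P(M, u) = u - 5 = -5 + u)
w(y) = (-28 - 4*y)/y (w(y) = ((3 + (4 + y))*(-4))/y = ((7 + y)*(-4))/y = (-28 - 4*y)/y)
1474*(-958) + w(P(U(-4, 1), 2)) = 1474*(-958) + (-4 - 28/(-5 + 2)) = -1412092 + (-4 - 28/(-3)) = -1412092 + (-4 - 28*(-⅓)) = -1412092 + (-4 + 28/3) = -1412092 + 16/3 = -4236260/3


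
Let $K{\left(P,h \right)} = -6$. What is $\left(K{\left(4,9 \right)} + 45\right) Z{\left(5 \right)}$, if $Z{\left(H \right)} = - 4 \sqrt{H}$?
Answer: $- 156 \sqrt{5} \approx -348.83$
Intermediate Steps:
$\left(K{\left(4,9 \right)} + 45\right) Z{\left(5 \right)} = \left(-6 + 45\right) \left(- 4 \sqrt{5}\right) = 39 \left(- 4 \sqrt{5}\right) = - 156 \sqrt{5}$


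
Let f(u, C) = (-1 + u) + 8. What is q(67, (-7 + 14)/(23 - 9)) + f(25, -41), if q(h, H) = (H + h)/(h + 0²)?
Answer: 4423/134 ≈ 33.007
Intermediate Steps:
f(u, C) = 7 + u
q(h, H) = (H + h)/h (q(h, H) = (H + h)/(h + 0) = (H + h)/h)
q(67, (-7 + 14)/(23 - 9)) + f(25, -41) = ((-7 + 14)/(23 - 9) + 67)/67 + (7 + 25) = (7/14 + 67)/67 + 32 = (7*(1/14) + 67)/67 + 32 = (½ + 67)/67 + 32 = (1/67)*(135/2) + 32 = 135/134 + 32 = 4423/134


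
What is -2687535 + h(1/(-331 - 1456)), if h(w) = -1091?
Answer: -2688626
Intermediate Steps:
-2687535 + h(1/(-331 - 1456)) = -2687535 - 1091 = -2688626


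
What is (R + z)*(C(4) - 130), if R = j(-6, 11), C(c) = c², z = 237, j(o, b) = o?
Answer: -26334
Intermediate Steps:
R = -6
(R + z)*(C(4) - 130) = (-6 + 237)*(4² - 130) = 231*(16 - 130) = 231*(-114) = -26334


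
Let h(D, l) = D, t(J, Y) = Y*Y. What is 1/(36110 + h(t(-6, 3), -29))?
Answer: 1/36119 ≈ 2.7686e-5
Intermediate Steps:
t(J, Y) = Y**2
1/(36110 + h(t(-6, 3), -29)) = 1/(36110 + 3**2) = 1/(36110 + 9) = 1/36119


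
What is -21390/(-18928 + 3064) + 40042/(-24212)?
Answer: -4888817/16004132 ≈ -0.30547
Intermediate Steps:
-21390/(-18928 + 3064) + 40042/(-24212) = -21390/(-15864) + 40042*(-1/24212) = -21390*(-1/15864) - 20021/12106 = 3565/2644 - 20021/12106 = -4888817/16004132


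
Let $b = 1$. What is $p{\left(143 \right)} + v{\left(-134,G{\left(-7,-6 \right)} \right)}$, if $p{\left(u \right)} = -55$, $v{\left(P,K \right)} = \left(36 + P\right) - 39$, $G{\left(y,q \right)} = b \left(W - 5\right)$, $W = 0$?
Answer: $-192$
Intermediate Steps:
$G{\left(y,q \right)} = -5$ ($G{\left(y,q \right)} = 1 \left(0 - 5\right) = 1 \left(-5\right) = -5$)
$v{\left(P,K \right)} = -3 + P$
$p{\left(143 \right)} + v{\left(-134,G{\left(-7,-6 \right)} \right)} = -55 - 137 = -192$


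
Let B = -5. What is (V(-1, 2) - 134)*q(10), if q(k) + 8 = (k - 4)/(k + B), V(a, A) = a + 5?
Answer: 884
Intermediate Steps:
V(a, A) = 5 + a
q(k) = -8 + (-4 + k)/(-5 + k) (q(k) = -8 + (k - 4)/(k - 5) = -8 + (-4 + k)/(-5 + k))
(V(-1, 2) - 134)*q(10) = ((5 - 1) - 134)*((36 - 7*10)/(-5 + 10)) = (4 - 134)*((36 - 70)/5) = -26*(-34) = -130*(-34/5) = 884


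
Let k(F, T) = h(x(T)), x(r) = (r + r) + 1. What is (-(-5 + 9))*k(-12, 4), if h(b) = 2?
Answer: -8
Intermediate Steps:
x(r) = 1 + 2*r (x(r) = 2*r + 1 = 1 + 2*r)
k(F, T) = 2
(-(-5 + 9))*k(-12, 4) = -(-5 + 9)*2 = -1*4*2 = -4*2 = -8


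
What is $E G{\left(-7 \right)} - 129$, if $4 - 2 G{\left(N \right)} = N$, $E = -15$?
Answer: $- \frac{423}{2} \approx -211.5$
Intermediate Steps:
$G{\left(N \right)} = 2 - \frac{N}{2}$
$E G{\left(-7 \right)} - 129 = - 15 \left(2 - - \frac{7}{2}\right) - 129 = - 15 \left(2 + \frac{7}{2}\right) - 129 = \left(-15\right) \frac{11}{2} - 129 = - \frac{165}{2} - 129 = - \frac{423}{2}$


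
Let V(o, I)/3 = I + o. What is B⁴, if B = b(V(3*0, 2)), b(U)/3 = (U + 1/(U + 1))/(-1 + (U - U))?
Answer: 276922881/2401 ≈ 1.1534e+5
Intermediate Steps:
V(o, I) = 3*I + 3*o (V(o, I) = 3*(I + o) = 3*I + 3*o)
b(U) = -3*U - 3/(1 + U) (b(U) = 3*((U + 1/(U + 1))/(-1 + (U - U))) = 3*((U + 1/(1 + U))/(-1 + 0)) = 3*((U + 1/(1 + U))/(-1)) = 3*((U + 1/(1 + U))*(-1)) = 3*(-U - 1/(1 + U)) = -3*U - 3/(1 + U))
B = -129/7 (B = 3*(-1 - (3*2 + 3*(3*0)) - (3*2 + 3*(3*0))²)/(1 + (3*2 + 3*(3*0))) = 3*(-1 - (6 + 3*0) - (6 + 3*0)²)/(1 + (6 + 3*0)) = 3*(-1 - (6 + 0) - (6 + 0)²)/(1 + (6 + 0)) = 3*(-1 - 1*6 - 1*6²)/(1 + 6) = 3*(-1 - 6 - 1*36)/7 = 3*(⅐)*(-1 - 6 - 36) = 3*(⅐)*(-43) = -129/7 ≈ -18.429)
B⁴ = (-129/7)⁴ = 276922881/2401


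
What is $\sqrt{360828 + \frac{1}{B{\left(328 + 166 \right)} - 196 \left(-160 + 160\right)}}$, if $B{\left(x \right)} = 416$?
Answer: $\frac{\sqrt{3902715674}}{104} \approx 600.69$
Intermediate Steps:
$\sqrt{360828 + \frac{1}{B{\left(328 + 166 \right)} - 196 \left(-160 + 160\right)}} = \sqrt{360828 + \frac{1}{416 - 196 \left(-160 + 160\right)}} = \sqrt{360828 + \frac{1}{416 - 0}} = \sqrt{360828 + \frac{1}{416 + 0}} = \sqrt{360828 + \frac{1}{416}} = \sqrt{\frac{150104449}{416}} = \frac{\sqrt{3902715674}}{104}$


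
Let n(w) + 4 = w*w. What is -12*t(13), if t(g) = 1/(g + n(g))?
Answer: -6/89 ≈ -0.067416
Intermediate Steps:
n(w) = -4 + w² (n(w) = -4 + w*w = -4 + w²)
t(g) = 1/(-4 + g + g²) (t(g) = 1/(g + (-4 + g²)) = 1/(-4 + g + g²))
-12*t(13) = -12/(-4 + 13 + 13²) = -12/(-4 + 13 + 169) = -12/178 = -12*1/178 = -6/89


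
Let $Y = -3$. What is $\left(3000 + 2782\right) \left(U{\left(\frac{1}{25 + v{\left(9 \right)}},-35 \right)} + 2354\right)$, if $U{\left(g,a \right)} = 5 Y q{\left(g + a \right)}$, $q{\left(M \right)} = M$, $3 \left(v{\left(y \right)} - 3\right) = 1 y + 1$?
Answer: $\frac{782249671}{47} \approx 1.6644 \cdot 10^{7}$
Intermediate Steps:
$v{\left(y \right)} = \frac{10}{3} + \frac{y}{3}$ ($v{\left(y \right)} = 3 + \frac{1 y + 1}{3} = 3 + \frac{y + 1}{3} = 3 + \frac{1 + y}{3} = 3 + \left(\frac{1}{3} + \frac{y}{3}\right) = \frac{10}{3} + \frac{y}{3}$)
$U{\left(g,a \right)} = - 15 a - 15 g$ ($U{\left(g,a \right)} = 5 \left(-3\right) \left(g + a\right) = - 15 \left(a + g\right) = - 15 a - 15 g$)
$\left(3000 + 2782\right) \left(U{\left(\frac{1}{25 + v{\left(9 \right)}},-35 \right)} + 2354\right) = \left(3000 + 2782\right) \left(\left(\left(-15\right) \left(-35\right) - \frac{15}{25 + \left(\frac{10}{3} + \frac{1}{3} \cdot 9\right)}\right) + 2354\right) = 5782 \left(\left(525 - \frac{15}{25 + \left(\frac{10}{3} + 3\right)}\right) + 2354\right) = 5782 \left(\left(525 - \frac{15}{25 + \frac{19}{3}}\right) + 2354\right) = 5782 \left(\left(525 - \frac{15}{\frac{94}{3}}\right) + 2354\right) = 5782 \left(\left(525 - \frac{45}{94}\right) + 2354\right) = 5782 \left(\frac{49305}{94} + 2354\right) = 5782 \cdot \frac{270581}{94} = \frac{782249671}{47}$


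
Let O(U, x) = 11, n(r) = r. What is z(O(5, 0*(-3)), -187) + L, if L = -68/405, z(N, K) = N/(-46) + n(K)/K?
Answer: 11047/18630 ≈ 0.59297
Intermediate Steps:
z(N, K) = 1 - N/46 (z(N, K) = N/(-46) + K/K = N*(-1/46) + 1 = -N/46 + 1 = 1 - N/46)
L = -68/405 (L = (1/405)*(-68) = -68/405 ≈ -0.16790)
z(O(5, 0*(-3)), -187) + L = (1 - 1/46*11) - 68/405 = (1 - 11/46) - 68/405 = 35/46 - 68/405 = 11047/18630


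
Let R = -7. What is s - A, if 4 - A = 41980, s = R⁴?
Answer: 44377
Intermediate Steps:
s = 2401 (s = (-7)⁴ = 2401)
A = -41976 (A = 4 - 1*41980 = 4 - 41980 = -41976)
s - A = 2401 - 1*(-41976) = 2401 + 41976 = 44377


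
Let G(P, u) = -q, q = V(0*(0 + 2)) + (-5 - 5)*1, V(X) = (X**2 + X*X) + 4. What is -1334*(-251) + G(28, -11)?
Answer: 334840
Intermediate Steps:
V(X) = 4 + 2*X**2 (V(X) = (X**2 + X**2) + 4 = 2*X**2 + 4 = 4 + 2*X**2)
q = -6 (q = (4 + 2*(0*(0 + 2))**2) + (-5 - 5)*1 = (4 + 2*(0*2)**2) - 10*1 = (4 + 2*0**2) - 10 = (4 + 2*0) - 10 = (4 + 0) - 10 = 4 - 10 = -6)
G(P, u) = 6 (G(P, u) = -1*(-6) = 6)
-1334*(-251) + G(28, -11) = -1334*(-251) + 6 = 334834 + 6 = 334840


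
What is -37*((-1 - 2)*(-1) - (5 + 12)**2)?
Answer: 10582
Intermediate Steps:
-37*((-1 - 2)*(-1) - (5 + 12)**2) = -37*(-3*(-1) - 1*17**2) = -37*(3 - 1*289) = -37*(3 - 289) = -37*(-286) = 10582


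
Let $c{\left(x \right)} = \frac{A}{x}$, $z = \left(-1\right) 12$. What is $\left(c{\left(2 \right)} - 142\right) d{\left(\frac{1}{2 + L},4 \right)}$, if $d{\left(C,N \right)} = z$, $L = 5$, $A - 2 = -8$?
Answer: $1740$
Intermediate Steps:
$A = -6$ ($A = 2 - 8 = -6$)
$z = -12$
$c{\left(x \right)} = - \frac{6}{x}$
$d{\left(C,N \right)} = -12$
$\left(c{\left(2 \right)} - 142\right) d{\left(\frac{1}{2 + L},4 \right)} = \left(- \frac{6}{2} - 142\right) \left(-12\right) = \left(\left(-6\right) \frac{1}{2} - 142\right) \left(-12\right) = \left(-3 - 142\right) \left(-12\right) = \left(-145\right) \left(-12\right) = 1740$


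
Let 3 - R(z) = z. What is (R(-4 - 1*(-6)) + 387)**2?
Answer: 150544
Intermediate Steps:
R(z) = 3 - z
(R(-4 - 1*(-6)) + 387)**2 = ((3 - (-4 - 1*(-6))) + 387)**2 = ((3 - (-4 + 6)) + 387)**2 = ((3 - 1*2) + 387)**2 = ((3 - 2) + 387)**2 = (1 + 387)**2 = 388**2 = 150544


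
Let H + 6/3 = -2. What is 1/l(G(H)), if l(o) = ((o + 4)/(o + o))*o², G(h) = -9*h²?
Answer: 1/10080 ≈ 9.9206e-5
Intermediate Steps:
H = -4 (H = -2 - 2 = -4)
l(o) = o*(4 + o)/2 (l(o) = ((4 + o)/((2*o)))*o² = ((4 + o)*(1/(2*o)))*o² = ((4 + o)/(2*o))*o² = o*(4 + o)/2)
1/l(G(H)) = 1/((-9*(-4)²)*(4 - 9*(-4)²)/2) = 1/((-9*16)*(4 - 9*16)/2) = 1/((½)*(-144)*(4 - 144)) = 1/((½)*(-144)*(-140)) = 1/10080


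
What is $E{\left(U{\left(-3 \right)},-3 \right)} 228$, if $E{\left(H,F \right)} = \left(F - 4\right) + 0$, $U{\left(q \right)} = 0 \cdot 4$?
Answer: $-1596$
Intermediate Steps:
$U{\left(q \right)} = 0$
$E{\left(H,F \right)} = -4 + F$ ($E{\left(H,F \right)} = \left(-4 + F\right) + 0 = -4 + F$)
$E{\left(U{\left(-3 \right)},-3 \right)} 228 = \left(-4 - 3\right) 228 = \left(-7\right) 228 = -1596$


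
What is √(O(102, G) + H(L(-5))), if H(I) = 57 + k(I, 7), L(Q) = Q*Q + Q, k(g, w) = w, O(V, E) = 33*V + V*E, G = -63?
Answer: 2*I*√749 ≈ 54.736*I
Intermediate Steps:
O(V, E) = 33*V + E*V
L(Q) = Q + Q² (L(Q) = Q² + Q = Q + Q²)
H(I) = 64 (H(I) = 57 + 7 = 64)
√(O(102, G) + H(L(-5))) = √(102*(33 - 63) + 64) = √(102*(-30) + 64) = √(-3060 + 64) = √(-2996) = 2*I*√749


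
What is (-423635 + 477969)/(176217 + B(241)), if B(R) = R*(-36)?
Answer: 54334/167541 ≈ 0.32430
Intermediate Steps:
B(R) = -36*R
(-423635 + 477969)/(176217 + B(241)) = (-423635 + 477969)/(176217 - 36*241) = 54334/(176217 - 8676) = 54334/167541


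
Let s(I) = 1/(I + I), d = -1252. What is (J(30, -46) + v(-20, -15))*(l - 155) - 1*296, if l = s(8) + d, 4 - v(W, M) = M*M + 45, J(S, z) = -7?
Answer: 6140767/16 ≈ 3.8380e+5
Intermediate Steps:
s(I) = 1/(2*I)
v(W, M) = -41 - M² (v(W, M) = 4 - (M*M + 45) = 4 - (M² + 45) = 4 - (45 + M²) = 4 + (-45 - M²) = -41 - M²)
l = -20031/16 (l = (½)/8 - 1252 = (½)*(⅛) - 1252 = 1/16 - 1252 = -20031/16 ≈ -1251.9)
(J(30, -46) + v(-20, -15))*(l - 155) - 1*296 = (-7 + (-41 - 1*(-15)²))*(-20031/16 - 155) - 1*296 = (-7 + (-41 - 1*225))*(-22511/16) - 296 = (-7 + (-41 - 225))*(-22511/16) - 296 = (-7 - 266)*(-22511/16) - 296 = -273*(-22511/16) - 296 = 6145503/16 - 296 = 6140767/16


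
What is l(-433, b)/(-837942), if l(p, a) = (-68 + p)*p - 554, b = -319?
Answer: -216379/837942 ≈ -0.25823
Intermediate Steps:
l(p, a) = -554 + p*(-68 + p) (l(p, a) = p*(-68 + p) - 554 = -554 + p*(-68 + p))
l(-433, b)/(-837942) = (-554 + (-433)**2 - 68*(-433))/(-837942) = (-554 + 187489 + 29444)*(-1/837942) = 216379*(-1/837942) = -216379/837942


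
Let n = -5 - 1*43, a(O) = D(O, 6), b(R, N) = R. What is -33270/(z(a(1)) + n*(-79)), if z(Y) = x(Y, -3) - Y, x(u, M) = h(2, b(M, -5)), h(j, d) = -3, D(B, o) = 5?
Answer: -16635/1892 ≈ -8.7923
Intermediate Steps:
a(O) = 5
x(u, M) = -3
n = -48 (n = -5 - 43 = -48)
z(Y) = -3 - Y
-33270/(z(a(1)) + n*(-79)) = -33270/((-3 - 1*5) - 48*(-79)) = -33270/((-3 - 5) + 3792) = -33270/(-8 + 3792) = -33270/3784 = -33270*1/3784 = -16635/1892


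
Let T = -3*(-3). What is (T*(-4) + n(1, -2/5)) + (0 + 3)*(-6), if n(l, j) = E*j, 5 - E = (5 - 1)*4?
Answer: -248/5 ≈ -49.600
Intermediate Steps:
E = -11 (E = 5 - (5 - 1)*4 = 5 - 4*4 = 5 - 1*16 = 5 - 16 = -11)
n(l, j) = -11*j
T = 9
(T*(-4) + n(1, -2/5)) + (0 + 3)*(-6) = (9*(-4) - (-22)/5) + (0 + 3)*(-6) = (-36 - (-22)/5) + 3*(-6) = (-36 - 11*(-⅖)) - 18 = (-36 + 22/5) - 18 = -158/5 - 18 = -248/5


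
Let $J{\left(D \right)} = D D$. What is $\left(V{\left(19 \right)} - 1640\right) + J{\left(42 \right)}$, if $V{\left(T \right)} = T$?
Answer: $143$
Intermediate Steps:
$J{\left(D \right)} = D^{2}$
$\left(V{\left(19 \right)} - 1640\right) + J{\left(42 \right)} = \left(19 - 1640\right) + 42^{2} = \left(19 - 1640\right) + 1764 = -1621 + 1764 = 143$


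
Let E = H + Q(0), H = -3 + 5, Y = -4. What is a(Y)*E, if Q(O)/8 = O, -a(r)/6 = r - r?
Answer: 0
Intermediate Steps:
H = 2
a(r) = 0 (a(r) = -6*(r - r) = -6*0 = 0)
Q(O) = 8*O
E = 2 (E = 2 + 8*0 = 2 + 0 = 2)
a(Y)*E = 0*2 = 0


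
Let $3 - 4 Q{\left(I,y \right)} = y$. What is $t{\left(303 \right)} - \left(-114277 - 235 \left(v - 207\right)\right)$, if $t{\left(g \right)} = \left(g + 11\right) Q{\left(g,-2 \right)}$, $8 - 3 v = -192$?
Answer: $\frac{490147}{6} \approx 81691.0$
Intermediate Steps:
$v = \frac{200}{3}$ ($v = \frac{8}{3} - -64 = \frac{8}{3} + 64 = \frac{200}{3} \approx 66.667$)
$Q{\left(I,y \right)} = \frac{3}{4} - \frac{y}{4}$
$t{\left(g \right)} = \frac{55}{4} + \frac{5 g}{4}$ ($t{\left(g \right)} = \left(g + 11\right) \left(\frac{3}{4} - - \frac{1}{2}\right) = \left(11 + g\right) \left(\frac{3}{4} + \frac{1}{2}\right) = \left(11 + g\right) \frac{5}{4} = \frac{55}{4} + \frac{5 g}{4}$)
$t{\left(303 \right)} - \left(-114277 - 235 \left(v - 207\right)\right) = \left(\frac{55}{4} + \frac{5}{4} \cdot 303\right) - \left(-114277 - 235 \left(\frac{200}{3} - 207\right)\right) = \left(\frac{55}{4} + \frac{1515}{4}\right) - \left(-114277 - 235 \left(- \frac{421}{3}\right)\right) = \frac{785}{2} - \left(-114277 - - \frac{98935}{3}\right) = \frac{785}{2} - \left(-114277 + \frac{98935}{3}\right) = \frac{785}{2} - - \frac{243896}{3} = \frac{785}{2} + \frac{243896}{3} = \frac{490147}{6}$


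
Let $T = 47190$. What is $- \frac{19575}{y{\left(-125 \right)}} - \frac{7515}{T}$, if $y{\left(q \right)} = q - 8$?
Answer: $\frac{61516317}{418418} \approx 147.02$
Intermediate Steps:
$y{\left(q \right)} = -8 + q$ ($y{\left(q \right)} = q - 8 = -8 + q$)
$- \frac{19575}{y{\left(-125 \right)}} - \frac{7515}{T} = - \frac{19575}{-8 - 125} - \frac{7515}{47190} = - \frac{19575}{-133} - \frac{501}{3146} = \left(-19575\right) \left(- \frac{1}{133}\right) - \frac{501}{3146} = \frac{19575}{133} - \frac{501}{3146} = \frac{61516317}{418418}$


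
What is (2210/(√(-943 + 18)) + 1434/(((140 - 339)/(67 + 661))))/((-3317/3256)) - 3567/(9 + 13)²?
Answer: 1642813616547/319480172 + 38896*I*√37/3317 ≈ 5142.1 + 71.328*I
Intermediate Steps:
(2210/(√(-943 + 18)) + 1434/(((140 - 339)/(67 + 661))))/((-3317/3256)) - 3567/(9 + 13)² = (2210/(√(-925)) + 1434/((-199/728)))/((-3317*1/3256)) - 3567/(22²) = (2210/((5*I*√37)) + 1434/((-199*1/728)))/(-3317/3256) - 3567/484 = (2210*(-I*√37/185) + 1434/(-199/728))*(-3256/3317) - 3567*1/484 = (-442*I*√37/37 + 1434*(-728/199))*(-3256/3317) - 3567/484 = (-442*I*√37/37 - 1043952/199)*(-3256/3317) - 3567/484 = (-1043952/199 - 442*I*√37/37)*(-3256/3317) - 3567/484 = (3399107712/660083 + 38896*I*√37/3317) - 3567/484 = 1642813616547/319480172 + 38896*I*√37/3317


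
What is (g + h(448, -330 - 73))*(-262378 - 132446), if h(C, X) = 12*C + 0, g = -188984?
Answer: 72492844992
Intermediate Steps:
h(C, X) = 12*C
(g + h(448, -330 - 73))*(-262378 - 132446) = (-188984 + 12*448)*(-262378 - 132446) = (-188984 + 5376)*(-394824) = -183608*(-394824) = 72492844992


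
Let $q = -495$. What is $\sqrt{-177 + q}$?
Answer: $4 i \sqrt{42} \approx 25.923 i$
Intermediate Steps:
$\sqrt{-177 + q} = \sqrt{-177 - 495} = \sqrt{-672} = 4 i \sqrt{42}$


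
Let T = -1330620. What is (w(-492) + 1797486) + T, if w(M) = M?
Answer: 466374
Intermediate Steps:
(w(-492) + 1797486) + T = (-492 + 1797486) - 1330620 = 1796994 - 1330620 = 466374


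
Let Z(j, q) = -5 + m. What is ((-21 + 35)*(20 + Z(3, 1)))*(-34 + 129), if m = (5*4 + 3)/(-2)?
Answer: 4655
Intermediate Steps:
m = -23/2 (m = (20 + 3)*(-½) = 23*(-½) = -23/2 ≈ -11.500)
Z(j, q) = -33/2 (Z(j, q) = -5 - 23/2 = -33/2)
((-21 + 35)*(20 + Z(3, 1)))*(-34 + 129) = ((-21 + 35)*(20 - 33/2))*(-34 + 129) = (14*(7/2))*95 = 49*95 = 4655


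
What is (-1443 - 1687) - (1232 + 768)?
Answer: -5130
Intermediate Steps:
(-1443 - 1687) - (1232 + 768) = -3130 - 1*2000 = -3130 - 2000 = -5130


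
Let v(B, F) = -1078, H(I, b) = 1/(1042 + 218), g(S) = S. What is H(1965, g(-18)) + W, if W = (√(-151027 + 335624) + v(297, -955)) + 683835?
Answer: 860273821/1260 + √184597 ≈ 6.8319e+5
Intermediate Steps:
H(I, b) = 1/1260
W = 682757 + √184597 (W = (√(-151027 + 335624) - 1078) + 683835 = (√184597 - 1078) + 683835 = (-1078 + √184597) + 683835 = 682757 + √184597 ≈ 6.8319e+5)
H(1965, g(-18)) + W = 1/1260 + (682757 + √184597) = 860273821/1260 + √184597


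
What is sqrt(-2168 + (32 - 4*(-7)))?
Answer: 2*I*sqrt(527) ≈ 45.913*I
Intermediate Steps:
sqrt(-2168 + (32 - 4*(-7))) = sqrt(-2168 + (32 + 28)) = sqrt(-2168 + 60) = sqrt(-2108) = 2*I*sqrt(527)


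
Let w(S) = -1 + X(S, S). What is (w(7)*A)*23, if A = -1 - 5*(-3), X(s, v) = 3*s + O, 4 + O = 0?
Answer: 5152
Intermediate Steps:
O = -4 (O = -4 + 0 = -4)
X(s, v) = -4 + 3*s (X(s, v) = 3*s - 4 = -4 + 3*s)
A = 14 (A = -1 + 15 = 14)
w(S) = -5 + 3*S (w(S) = -1 + (-4 + 3*S) = -5 + 3*S)
(w(7)*A)*23 = ((-5 + 3*7)*14)*23 = ((-5 + 21)*14)*23 = (16*14)*23 = 224*23 = 5152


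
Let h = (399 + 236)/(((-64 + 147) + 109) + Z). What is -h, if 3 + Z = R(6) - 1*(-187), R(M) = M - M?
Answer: -635/376 ≈ -1.6888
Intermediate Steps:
R(M) = 0
Z = 184 (Z = -3 + (0 - 1*(-187)) = -3 + (0 + 187) = -3 + 187 = 184)
h = 635/376 (h = (399 + 236)/(((-64 + 147) + 109) + 184) = 635/((83 + 109) + 184) = 635/(192 + 184) = 635/376 ≈ 1.6888)
-h = -1*635/376 = -635/376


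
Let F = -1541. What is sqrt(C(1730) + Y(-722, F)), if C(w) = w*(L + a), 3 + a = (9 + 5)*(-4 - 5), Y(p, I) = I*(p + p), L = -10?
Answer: 3*sqrt(220526) ≈ 1408.8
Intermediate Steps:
Y(p, I) = 2*I*p (Y(p, I) = I*(2*p) = 2*I*p)
a = -129 (a = -3 + (9 + 5)*(-4 - 5) = -3 + 14*(-9) = -3 - 126 = -129)
C(w) = -139*w (C(w) = w*(-10 - 129) = w*(-139) = -139*w)
sqrt(C(1730) + Y(-722, F)) = sqrt(-139*1730 + 2*(-1541)*(-722)) = sqrt(-240470 + 2225204) = sqrt(1984734) = 3*sqrt(220526)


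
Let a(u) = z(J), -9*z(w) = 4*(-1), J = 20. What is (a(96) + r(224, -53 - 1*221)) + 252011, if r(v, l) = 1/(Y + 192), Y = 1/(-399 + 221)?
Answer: 77512421627/307575 ≈ 2.5201e+5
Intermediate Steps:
z(w) = 4/9 (z(w) = -4*(-1)/9 = -1/9*(-4) = 4/9)
Y = -1/178 (Y = 1/(-178) = -1/178 ≈ -0.0056180)
a(u) = 4/9
r(v, l) = 178/34175 (r(v, l) = 1/(-1/178 + 192) = 1/(34175/178) = 178/34175)
(a(96) + r(224, -53 - 1*221)) + 252011 = (4/9 + 178/34175) + 252011 = 138302/307575 + 252011 = 77512421627/307575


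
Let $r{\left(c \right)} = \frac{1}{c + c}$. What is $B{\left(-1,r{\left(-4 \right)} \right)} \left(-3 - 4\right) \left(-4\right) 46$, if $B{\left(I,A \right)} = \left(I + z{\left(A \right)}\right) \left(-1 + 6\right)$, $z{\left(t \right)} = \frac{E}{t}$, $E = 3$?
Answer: $-161000$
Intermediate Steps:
$z{\left(t \right)} = \frac{3}{t}$
$r{\left(c \right)} = \frac{1}{2 c}$
$B{\left(I,A \right)} = 5 I + \frac{15}{A}$ ($B{\left(I,A \right)} = \left(I + \frac{3}{A}\right) \left(-1 + 6\right) = \left(I + \frac{3}{A}\right) 5 = 5 I + \frac{15}{A}$)
$B{\left(-1,r{\left(-4 \right)} \right)} \left(-3 - 4\right) \left(-4\right) 46 = \left(5 \left(-1\right) + \frac{15}{\frac{1}{2} \frac{1}{-4}}\right) \left(-3 - 4\right) \left(-4\right) 46 = \left(-5 + \frac{15}{\frac{1}{2} \left(- \frac{1}{4}\right)}\right) \left(\left(-7\right) \left(-4\right)\right) 46 = \left(-5 + \frac{15}{- \frac{1}{8}}\right) 28 \cdot 46 = \left(-5 + 15 \left(-8\right)\right) 28 \cdot 46 = \left(-5 - 120\right) 28 \cdot 46 = \left(-125\right) 28 \cdot 46 = \left(-3500\right) 46 = -161000$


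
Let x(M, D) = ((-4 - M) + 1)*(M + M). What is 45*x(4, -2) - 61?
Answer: -2581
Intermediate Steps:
x(M, D) = 2*M*(-3 - M) (x(M, D) = (-3 - M)*(2*M) = 2*M*(-3 - M))
45*x(4, -2) - 61 = 45*(-2*4*(3 + 4)) - 61 = 45*(-2*4*7) - 61 = 45*(-56) - 61 = -2520 - 61 = -2581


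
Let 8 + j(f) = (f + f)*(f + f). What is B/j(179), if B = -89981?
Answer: -89981/128156 ≈ -0.70212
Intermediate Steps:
j(f) = -8 + 4*f² (j(f) = -8 + (f + f)*(f + f) = -8 + (2*f)*(2*f) = -8 + 4*f²)
B/j(179) = -89981/(-8 + 4*179²) = -89981/(-8 + 4*32041) = -89981/(-8 + 128164) = -89981/128156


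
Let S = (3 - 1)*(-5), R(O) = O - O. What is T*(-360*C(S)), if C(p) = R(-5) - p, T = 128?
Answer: -460800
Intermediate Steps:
R(O) = 0
S = -10 (S = 2*(-5) = -10)
C(p) = -p (C(p) = 0 - p = -p)
T*(-360*C(S)) = 128*(-(-360)*(-10)) = 128*(-360*10) = 128*(-3600) = -460800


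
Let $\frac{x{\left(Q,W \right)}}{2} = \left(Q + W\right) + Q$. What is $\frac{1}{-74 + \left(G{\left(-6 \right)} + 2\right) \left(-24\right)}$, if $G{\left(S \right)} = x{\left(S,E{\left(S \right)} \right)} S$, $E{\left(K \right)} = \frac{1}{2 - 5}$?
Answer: $- \frac{1}{3674} \approx -0.00027218$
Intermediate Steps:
$E{\left(K \right)} = - \frac{1}{3}$ ($E{\left(K \right)} = \frac{1}{-3} = - \frac{1}{3}$)
$x{\left(Q,W \right)} = 2 W + 4 Q$ ($x{\left(Q,W \right)} = 2 \left(\left(Q + W\right) + Q\right) = 2 \left(W + 2 Q\right) = 2 W + 4 Q$)
$G{\left(S \right)} = S \left(- \frac{2}{3} + 4 S\right)$ ($G{\left(S \right)} = \left(2 \left(- \frac{1}{3}\right) + 4 S\right) S = \left(- \frac{2}{3} + 4 S\right) S = S \left(- \frac{2}{3} + 4 S\right)$)
$\frac{1}{-74 + \left(G{\left(-6 \right)} + 2\right) \left(-24\right)} = \frac{1}{-74 + \left(\frac{2}{3} \left(-6\right) \left(-1 + 6 \left(-6\right)\right) + 2\right) \left(-24\right)} = \frac{1}{-74 + \left(\frac{2}{3} \left(-6\right) \left(-1 - 36\right) + 2\right) \left(-24\right)} = \frac{1}{-74 + \left(\frac{2}{3} \left(-6\right) \left(-37\right) + 2\right) \left(-24\right)} = \frac{1}{-74 + \left(148 + 2\right) \left(-24\right)} = \frac{1}{-74 + 150 \left(-24\right)} = \frac{1}{-74 - 3600} = \frac{1}{-3674} = - \frac{1}{3674}$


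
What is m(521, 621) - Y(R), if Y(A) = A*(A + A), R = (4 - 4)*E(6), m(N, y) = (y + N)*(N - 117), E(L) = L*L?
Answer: 461368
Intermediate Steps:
E(L) = L**2
m(N, y) = (-117 + N)*(N + y) (m(N, y) = (N + y)*(-117 + N) = (-117 + N)*(N + y))
R = 0 (R = (4 - 4)*6**2 = 0*36 = 0)
Y(A) = 2*A**2 (Y(A) = A*(2*A) = 2*A**2)
m(521, 621) - Y(R) = (521**2 - 117*521 - 117*621 + 521*621) - 2*0**2 = (271441 - 60957 - 72657 + 323541) - 2*0 = 461368 - 1*0 = 461368 + 0 = 461368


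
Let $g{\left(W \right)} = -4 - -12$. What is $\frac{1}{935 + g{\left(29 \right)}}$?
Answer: $\frac{1}{943} \approx 0.0010604$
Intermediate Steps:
$g{\left(W \right)} = 8$ ($g{\left(W \right)} = -4 + 12 = 8$)
$\frac{1}{935 + g{\left(29 \right)}} = \frac{1}{935 + 8} = \frac{1}{943}$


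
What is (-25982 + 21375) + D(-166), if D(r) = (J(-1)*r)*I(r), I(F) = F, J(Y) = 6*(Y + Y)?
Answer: -335279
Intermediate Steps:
J(Y) = 12*Y (J(Y) = 6*(2*Y) = 12*Y)
D(r) = -12*r² (D(r) = ((12*(-1))*r)*r = (-12*r)*r = -12*r²)
(-25982 + 21375) + D(-166) = (-25982 + 21375) - 12*(-166)² = -4607 - 12*27556 = -4607 - 330672 = -335279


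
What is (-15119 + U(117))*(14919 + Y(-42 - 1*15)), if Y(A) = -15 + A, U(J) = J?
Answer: -222734694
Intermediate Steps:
(-15119 + U(117))*(14919 + Y(-42 - 1*15)) = (-15119 + 117)*(14919 + (-15 + (-42 - 1*15))) = -15002*(14919 + (-15 + (-42 - 15))) = -15002*(14919 + (-15 - 57)) = -15002*(14919 - 72) = -15002*14847 = -222734694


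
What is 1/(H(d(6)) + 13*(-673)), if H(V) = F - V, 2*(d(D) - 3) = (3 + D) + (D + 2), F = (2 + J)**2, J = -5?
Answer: -2/17503 ≈ -0.00011427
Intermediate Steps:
F = 9 (F = (2 - 5)**2 = (-3)**2 = 9)
d(D) = 11/2 + D (d(D) = 3 + ((3 + D) + (D + 2))/2 = 3 + ((3 + D) + (2 + D))/2 = 3 + (5 + 2*D)/2 = 3 + (5/2 + D) = 11/2 + D)
H(V) = 9 - V
1/(H(d(6)) + 13*(-673)) = 1/((9 - (11/2 + 6)) + 13*(-673)) = 1/((9 - 1*23/2) - 8749) = 1/((9 - 23/2) - 8749) = 1/(-5/2 - 8749) = 1/(-17503/2) = -2/17503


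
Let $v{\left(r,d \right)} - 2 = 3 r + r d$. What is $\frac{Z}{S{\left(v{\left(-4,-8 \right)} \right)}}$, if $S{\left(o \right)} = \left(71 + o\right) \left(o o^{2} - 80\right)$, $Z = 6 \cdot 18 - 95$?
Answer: $\frac{13}{982824} \approx 1.3227 \cdot 10^{-5}$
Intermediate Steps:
$v{\left(r,d \right)} = 2 + 3 r + d r$ ($v{\left(r,d \right)} = 2 + \left(3 r + r d\right) = 2 + \left(3 r + d r\right) = 2 + 3 r + d r$)
$Z = 13$ ($Z = 108 - 95 = 13$)
$S{\left(o \right)} = \left(-80 + o^{3}\right) \left(71 + o\right)$ ($S{\left(o \right)} = \left(71 + o\right) \left(o^{3} - 80\right) = \left(71 + o\right) \left(-80 + o^{3}\right) = \left(-80 + o^{3}\right) \left(71 + o\right)$)
$\frac{Z}{S{\left(v{\left(-4,-8 \right)} \right)}} = \frac{13}{-5680 + \left(2 + 3 \left(-4\right) - -32\right)^{4} - 80 \left(2 + 3 \left(-4\right) - -32\right) + 71 \left(2 + 3 \left(-4\right) - -32\right)^{3}} = \frac{13}{-5680 + \left(2 - 12 + 32\right)^{4} - 80 \left(2 - 12 + 32\right) + 71 \left(2 - 12 + 32\right)^{3}} = \frac{13}{-5680 + 22^{4} - 1760 + 71 \cdot 22^{3}} = \frac{13}{-5680 + 234256 - 1760 + 71 \cdot 10648} = \frac{13}{-5680 + 234256 - 1760 + 756008} = \frac{13}{982824}$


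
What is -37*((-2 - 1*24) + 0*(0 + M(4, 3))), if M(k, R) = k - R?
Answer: 962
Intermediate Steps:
-37*((-2 - 1*24) + 0*(0 + M(4, 3))) = -37*((-2 - 1*24) + 0*(0 + (4 - 1*3))) = -37*((-2 - 24) + 0*(0 + (4 - 3))) = -37*(-26 + 0*(0 + 1)) = -37*(-26 + 0*1) = -37*(-26 + 0) = -37*(-26) = 962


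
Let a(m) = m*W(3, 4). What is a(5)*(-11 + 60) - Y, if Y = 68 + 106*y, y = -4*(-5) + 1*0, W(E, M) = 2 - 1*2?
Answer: -2188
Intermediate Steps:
W(E, M) = 0 (W(E, M) = 2 - 2 = 0)
y = 20 (y = 20 + 0 = 20)
a(m) = 0 (a(m) = m*0 = 0)
Y = 2188 (Y = 68 + 106*20 = 68 + 2120 = 2188)
a(5)*(-11 + 60) - Y = 0*(-11 + 60) - 1*2188 = 0*49 - 2188 = 0 - 2188 = -2188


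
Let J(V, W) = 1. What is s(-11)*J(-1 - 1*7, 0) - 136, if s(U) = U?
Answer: -147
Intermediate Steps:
s(-11)*J(-1 - 1*7, 0) - 136 = -11*1 - 136 = -11 - 136 = -147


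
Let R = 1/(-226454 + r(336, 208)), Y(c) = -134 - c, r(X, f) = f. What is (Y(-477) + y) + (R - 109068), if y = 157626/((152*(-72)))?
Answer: -7478963908815/68778784 ≈ -1.0874e+5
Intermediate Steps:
R = -1/226246 (R = 1/(-226454 + 208) = 1/(-226246) = -1/226246 ≈ -4.4200e-6)
y = -8757/608 (y = 157626/(-10944) = 157626*(-1/10944) = -8757/608 ≈ -14.403)
(Y(-477) + y) + (R - 109068) = ((-134 - 1*(-477)) - 8757/608) + (-1/226246 - 109068) = ((-134 + 477) - 8757/608) - 24676198729/226246 = (343 - 8757/608) - 24676198729/226246 = 199787/608 - 24676198729/226246 = -7478963908815/68778784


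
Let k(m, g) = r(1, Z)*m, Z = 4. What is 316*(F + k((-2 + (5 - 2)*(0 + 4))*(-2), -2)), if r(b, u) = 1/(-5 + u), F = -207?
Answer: -59092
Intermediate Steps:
k(m, g) = -m (k(m, g) = m/(-5 + 4) = m/(-1) = -m)
316*(F + k((-2 + (5 - 2)*(0 + 4))*(-2), -2)) = 316*(-207 - (-2 + (5 - 2)*(0 + 4))*(-2)) = 316*(-207 - (-2 + 3*4)*(-2)) = 316*(-207 - (-2 + 12)*(-2)) = 316*(-207 - 10*(-2)) = 316*(-207 - 1*(-20)) = 316*(-207 + 20) = 316*(-187) = -59092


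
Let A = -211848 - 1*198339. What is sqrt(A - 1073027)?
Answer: I*sqrt(1483214) ≈ 1217.9*I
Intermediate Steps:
A = -410187 (A = -211848 - 198339 = -410187)
sqrt(A - 1073027) = sqrt(-410187 - 1073027) = sqrt(-1483214) = I*sqrt(1483214)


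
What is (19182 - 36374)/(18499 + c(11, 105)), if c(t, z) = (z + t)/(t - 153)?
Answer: -1220632/1313371 ≈ -0.92939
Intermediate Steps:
c(t, z) = (t + z)/(-153 + t)
(19182 - 36374)/(18499 + c(11, 105)) = (19182 - 36374)/(18499 + (11 + 105)/(-153 + 11)) = -17192/(18499 + 116/(-142)) = -17192/(18499 - 1/142*116) = -17192/(18499 - 58/71) = -17192/1313371/71 = -17192*71/1313371 = -1220632/1313371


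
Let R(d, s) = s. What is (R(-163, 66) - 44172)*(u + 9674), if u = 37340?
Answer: -2073599484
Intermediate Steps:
(R(-163, 66) - 44172)*(u + 9674) = (66 - 44172)*(37340 + 9674) = -44106*47014 = -2073599484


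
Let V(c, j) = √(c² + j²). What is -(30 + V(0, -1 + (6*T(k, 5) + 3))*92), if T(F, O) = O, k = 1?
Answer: -2974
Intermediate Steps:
-(30 + V(0, -1 + (6*T(k, 5) + 3))*92) = -(30 + √(0² + (-1 + (6*5 + 3))²)*92) = -(30 + √(0 + (-1 + (30 + 3))²)*92) = -(30 + √(0 + (-1 + 33)²)*92) = -(30 + √(0 + 32²)*92) = -(30 + √(0 + 1024)*92) = -(30 + √1024*92) = -(30 + 32*92) = -(30 + 2944) = -1*2974 = -2974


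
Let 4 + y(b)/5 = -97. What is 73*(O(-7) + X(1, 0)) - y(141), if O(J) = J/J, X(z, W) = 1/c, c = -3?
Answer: 1661/3 ≈ 553.67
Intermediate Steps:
X(z, W) = -⅓ (X(z, W) = 1/(-3) = -⅓)
O(J) = 1
y(b) = -505 (y(b) = -20 + 5*(-97) = -20 - 485 = -505)
73*(O(-7) + X(1, 0)) - y(141) = 73*(1 - ⅓) - 1*(-505) = 73*(⅔) + 505 = 146/3 + 505 = 1661/3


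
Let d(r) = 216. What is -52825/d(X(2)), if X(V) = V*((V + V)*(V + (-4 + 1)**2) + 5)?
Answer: -52825/216 ≈ -244.56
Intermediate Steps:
X(V) = V*(5 + 2*V*(9 + V)) (X(V) = V*((2*V)*(V + (-3)**2) + 5) = V*((2*V)*(V + 9) + 5) = V*((2*V)*(9 + V) + 5) = V*(2*V*(9 + V) + 5) = V*(5 + 2*V*(9 + V)))
-52825/d(X(2)) = -52825/216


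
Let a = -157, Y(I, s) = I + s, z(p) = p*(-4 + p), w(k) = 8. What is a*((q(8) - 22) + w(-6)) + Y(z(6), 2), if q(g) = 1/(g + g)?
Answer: 35235/16 ≈ 2202.2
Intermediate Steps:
q(g) = 1/(2*g)
a*((q(8) - 22) + w(-6)) + Y(z(6), 2) = -157*(((½)/8 - 22) + 8) + (6*(-4 + 6) + 2) = -157*(((½)*(⅛) - 22) + 8) + (6*2 + 2) = -157*((1/16 - 22) + 8) + (12 + 2) = -157*(-351/16 + 8) + 14 = -157*(-223/16) + 14 = 35011/16 + 14 = 35235/16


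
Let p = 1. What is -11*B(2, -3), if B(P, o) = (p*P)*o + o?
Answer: 99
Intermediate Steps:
B(P, o) = o + P*o (B(P, o) = (1*P)*o + o = P*o + o = o + P*o)
-11*B(2, -3) = -(-33)*(1 + 2) = -(-33)*3 = -11*(-9) = 99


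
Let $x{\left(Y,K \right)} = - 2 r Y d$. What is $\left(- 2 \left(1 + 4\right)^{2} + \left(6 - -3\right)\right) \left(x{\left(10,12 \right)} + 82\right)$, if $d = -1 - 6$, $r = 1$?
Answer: $-9102$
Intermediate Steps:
$d = -7$ ($d = -1 - 6 = -7$)
$x{\left(Y,K \right)} = 14 Y$ ($x{\left(Y,K \right)} = \left(-2\right) 1 Y \left(-7\right) = - 2 Y \left(-7\right) = 14 Y$)
$\left(- 2 \left(1 + 4\right)^{2} + \left(6 - -3\right)\right) \left(x{\left(10,12 \right)} + 82\right) = \left(- 2 \left(1 + 4\right)^{2} + \left(6 - -3\right)\right) \left(14 \cdot 10 + 82\right) = \left(- 2 \cdot 5^{2} + \left(6 + 3\right)\right) \left(140 + 82\right) = \left(\left(-2\right) 25 + 9\right) 222 = \left(-50 + 9\right) 222 = \left(-41\right) 222 = -9102$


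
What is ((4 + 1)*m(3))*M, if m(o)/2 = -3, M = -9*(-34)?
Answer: -9180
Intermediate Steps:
M = 306
m(o) = -6 (m(o) = 2*(-3) = -6)
((4 + 1)*m(3))*M = ((4 + 1)*(-6))*306 = (5*(-6))*306 = -30*306 = -9180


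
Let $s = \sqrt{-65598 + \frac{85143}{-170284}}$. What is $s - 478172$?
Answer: $-478172 + \frac{15 i \sqrt{2113484591381}}{85142} \approx -4.7817 \cdot 10^{5} + 256.12 i$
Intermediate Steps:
$s = \frac{15 i \sqrt{2113484591381}}{85142}$ ($s = \sqrt{-65598 + 85143 \left(- \frac{1}{170284}\right)} = \sqrt{-65598 - \frac{85143}{170284}} = \sqrt{- \frac{11170374975}{170284}} = \frac{15 i \sqrt{2113484591381}}{85142} \approx 256.12 i$)
$s - 478172 = \frac{15 i \sqrt{2113484591381}}{85142} - 478172 = -478172 + \frac{15 i \sqrt{2113484591381}}{85142}$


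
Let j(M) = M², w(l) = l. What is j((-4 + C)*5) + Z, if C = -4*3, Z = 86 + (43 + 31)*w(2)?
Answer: 6634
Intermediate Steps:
Z = 234 (Z = 86 + (43 + 31)*2 = 86 + 74*2 = 86 + 148 = 234)
C = -12
j((-4 + C)*5) + Z = ((-4 - 12)*5)² + 234 = (-16*5)² + 234 = (-80)² + 234 = 6400 + 234 = 6634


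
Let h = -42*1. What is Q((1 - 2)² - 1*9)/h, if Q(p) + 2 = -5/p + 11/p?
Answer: 11/168 ≈ 0.065476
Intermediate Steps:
Q(p) = -2 + 6/p (Q(p) = -2 + (-5/p + 11/p) = -2 + 6/p)
h = -42
Q((1 - 2)² - 1*9)/h = (-2 + 6/((1 - 2)² - 1*9))/(-42) = (-2 + 6/((-1)² - 9))*(-1/42) = (-2 + 6/(1 - 9))*(-1/42) = (-2 + 6/(-8))*(-1/42) = (-2 + 6*(-⅛))*(-1/42) = (-2 - ¾)*(-1/42) = -11/4*(-1/42) = 11/168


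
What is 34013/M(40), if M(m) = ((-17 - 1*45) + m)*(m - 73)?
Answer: 34013/726 ≈ 46.850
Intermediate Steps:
M(m) = (-73 + m)*(-62 + m) (M(m) = ((-17 - 45) + m)*(-73 + m) = (-62 + m)*(-73 + m) = (-73 + m)*(-62 + m))
34013/M(40) = 34013/(4526 + 40² - 135*40) = 34013/(4526 + 1600 - 5400) = 34013/726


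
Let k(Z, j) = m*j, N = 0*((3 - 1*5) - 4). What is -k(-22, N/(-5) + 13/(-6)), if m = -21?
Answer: -91/2 ≈ -45.500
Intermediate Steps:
N = 0 (N = 0*((3 - 5) - 4) = 0*(-2 - 4) = 0*(-6) = 0)
k(Z, j) = -21*j
-k(-22, N/(-5) + 13/(-6)) = -(-21)*(0/(-5) + 13/(-6)) = -(-21)*(0*(-⅕) + 13*(-⅙)) = -(-21)*(0 - 13/6) = -(-21)*(-13)/6 = -1*91/2 = -91/2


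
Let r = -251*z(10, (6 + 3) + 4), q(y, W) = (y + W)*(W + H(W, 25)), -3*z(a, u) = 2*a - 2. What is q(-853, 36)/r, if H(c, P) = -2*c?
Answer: 4902/251 ≈ 19.530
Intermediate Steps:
z(a, u) = ⅔ - 2*a/3 (z(a, u) = -(2*a - 2)/3 = -(-2 + 2*a)/3 = ⅔ - 2*a/3)
q(y, W) = -W*(W + y) (q(y, W) = (y + W)*(W - 2*W) = (W + y)*(-W) = -W*(W + y))
r = 1506 (r = -251*(⅔ - ⅔*10) = -251*(⅔ - 20/3) = -251*(-6) = 1506)
q(-853, 36)/r = (36*(-1*36 - 1*(-853)))/1506 = (36*(-36 + 853))*(1/1506) = (36*817)*(1/1506) = 29412*(1/1506) = 4902/251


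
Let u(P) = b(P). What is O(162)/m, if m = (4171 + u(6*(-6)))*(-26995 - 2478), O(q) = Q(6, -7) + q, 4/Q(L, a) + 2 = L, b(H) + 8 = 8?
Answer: -163/122931883 ≈ -1.3259e-6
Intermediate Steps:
b(H) = 0 (b(H) = -8 + 8 = 0)
Q(L, a) = 4/(-2 + L)
u(P) = 0
O(q) = 1 + q (O(q) = 4/(-2 + 6) + q = 4/4 + q = 4*(¼) + q = 1 + q)
m = -122931883 (m = (4171 + 0)*(-26995 - 2478) = 4171*(-29473) = -122931883)
O(162)/m = (1 + 162)/(-122931883) = 163*(-1/122931883) = -163/122931883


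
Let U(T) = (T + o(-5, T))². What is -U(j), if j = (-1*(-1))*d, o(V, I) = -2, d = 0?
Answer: -4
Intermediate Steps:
j = 0 (j = -1*(-1)*0 = 1*0 = 0)
U(T) = (-2 + T)² (U(T) = (T - 2)² = (-2 + T)²)
-U(j) = -(-2 + 0)² = -1*(-2)² = -1*4 = -4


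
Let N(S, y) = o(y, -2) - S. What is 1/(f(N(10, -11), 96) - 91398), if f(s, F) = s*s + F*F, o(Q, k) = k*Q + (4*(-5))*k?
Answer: -1/79478 ≈ -1.2582e-5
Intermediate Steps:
o(Q, k) = -20*k + Q*k (o(Q, k) = Q*k - 20*k = -20*k + Q*k)
N(S, y) = 40 - S - 2*y (N(S, y) = -2*(-20 + y) - S = (40 - 2*y) - S = 40 - S - 2*y)
f(s, F) = F**2 + s**2 (f(s, F) = s**2 + F**2 = F**2 + s**2)
1/(f(N(10, -11), 96) - 91398) = 1/((96**2 + (40 - 1*10 - 2*(-11))**2) - 91398) = 1/((9216 + (40 - 10 + 22)**2) - 91398) = 1/((9216 + 52**2) - 91398) = 1/((9216 + 2704) - 91398) = 1/(11920 - 91398) = 1/(-79478) = -1/79478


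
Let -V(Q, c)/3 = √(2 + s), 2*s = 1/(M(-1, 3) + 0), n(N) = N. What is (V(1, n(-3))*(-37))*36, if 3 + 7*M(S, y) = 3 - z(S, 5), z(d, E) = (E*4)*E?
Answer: 999*√786/5 ≈ 5601.5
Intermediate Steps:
z(d, E) = 4*E² (z(d, E) = (4*E)*E = 4*E²)
M(S, y) = -100/7 (M(S, y) = -3/7 + (3 - 4*5²)/7 = -3/7 + (3 - 4*25)/7 = -3/7 + (3 - 1*100)/7 = -3/7 + (3 - 100)/7 = -3/7 + (⅐)*(-97) = -3/7 - 97/7 = -100/7)
s = -7/200 (s = 1/(2*(-100/7 + 0)) = 1/(2*(-100/7)) = (½)*(-7/100) = -7/200 ≈ -0.035000)
V(Q, c) = -3*√786/20 (V(Q, c) = -3*√(2 - 7/200) = -3*√786/20)
(V(1, n(-3))*(-37))*36 = (-3*√786/20*(-37))*36 = (111*√786/20)*36 = 999*√786/5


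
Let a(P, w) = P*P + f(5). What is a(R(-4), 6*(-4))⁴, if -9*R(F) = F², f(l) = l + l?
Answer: 1291304958736/43046721 ≈ 29998.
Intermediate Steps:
f(l) = 2*l
R(F) = -F²/9
a(P, w) = 10 + P² (a(P, w) = P*P + 2*5 = P² + 10 = 10 + P²)
a(R(-4), 6*(-4))⁴ = (10 + (-⅑*(-4)²)²)⁴ = (10 + (-⅑*16)²)⁴ = (10 + (-16/9)²)⁴ = (10 + 256/81)⁴ = (1066/81)⁴ = 1291304958736/43046721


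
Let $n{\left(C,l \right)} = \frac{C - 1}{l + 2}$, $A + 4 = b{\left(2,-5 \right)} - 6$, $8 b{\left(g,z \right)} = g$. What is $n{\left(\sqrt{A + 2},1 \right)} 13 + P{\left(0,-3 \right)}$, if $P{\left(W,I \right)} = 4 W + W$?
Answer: $- \frac{13}{3} + \frac{13 i \sqrt{31}}{6} \approx -4.3333 + 12.063 i$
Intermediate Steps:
$P{\left(W,I \right)} = 5 W$
$b{\left(g,z \right)} = \frac{g}{8}$
$A = - \frac{39}{4}$ ($A = -4 + \left(\frac{1}{8} \cdot 2 - 6\right) = -4 + \left(\frac{1}{4} - 6\right) = -4 - \frac{23}{4} = - \frac{39}{4} \approx -9.75$)
$n{\left(C,l \right)} = \frac{-1 + C}{2 + l}$
$n{\left(\sqrt{A + 2},1 \right)} 13 + P{\left(0,-3 \right)} = \frac{-1 + \sqrt{- \frac{39}{4} + 2}}{2 + 1} \cdot 13 + 5 \cdot 0 = \frac{-1 + \sqrt{- \frac{31}{4}}}{3} \cdot 13 + 0 = \frac{-1 + \frac{i \sqrt{31}}{2}}{3} \cdot 13 + 0 = \left(- \frac{1}{3} + \frac{i \sqrt{31}}{6}\right) 13 + 0 = \left(- \frac{13}{3} + \frac{13 i \sqrt{31}}{6}\right) + 0 = - \frac{13}{3} + \frac{13 i \sqrt{31}}{6}$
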